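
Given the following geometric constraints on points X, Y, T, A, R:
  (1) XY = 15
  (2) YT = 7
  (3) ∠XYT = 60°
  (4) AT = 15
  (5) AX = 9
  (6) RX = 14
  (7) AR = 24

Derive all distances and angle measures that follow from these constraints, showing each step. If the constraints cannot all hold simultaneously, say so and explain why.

These constraints are not satisfiable: by the triangle inequality in triangle XAR, (5) AX = 9 and (6) RX = 14 force AR ≤ 9 + 14 = 23, but (7) says AR = 24. No planar figure meets all of them, so nothing further can be derived.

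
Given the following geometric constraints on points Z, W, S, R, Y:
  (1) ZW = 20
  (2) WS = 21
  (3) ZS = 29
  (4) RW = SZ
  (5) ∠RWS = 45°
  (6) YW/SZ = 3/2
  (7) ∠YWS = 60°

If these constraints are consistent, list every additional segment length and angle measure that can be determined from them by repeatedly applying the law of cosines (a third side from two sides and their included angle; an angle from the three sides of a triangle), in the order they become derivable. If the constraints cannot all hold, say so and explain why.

The constraints are consistent. Derivable facts, in order:
After 1 step:
- SR ≈ 20.51
- SY ≈ 37.68
- ∠SWZ = 90°
- ∠SZW = 46.4°
- ∠WSZ = 43.6°
After 2 steps:
- ∠RSW = 88.62°
- ∠SRW = 46.38°
- ∠SYW = 28.86°
- ∠WSY = 91.14°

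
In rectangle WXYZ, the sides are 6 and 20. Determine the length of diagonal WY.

d = sqrt(6^2 + 20^2) = sqrt(436) = 2*sqrt(109)

2*sqrt(109)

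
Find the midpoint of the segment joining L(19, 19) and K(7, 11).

M = ((x₁ + x₂)/2, (y₁ + y₂)/2)
= ((19 + 7)/2, (19 + 11)/2)
= (26/2, 30/2) = (13, 15)

(13, 15)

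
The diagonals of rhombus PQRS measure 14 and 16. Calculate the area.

The diagonals of a rhombus divide it into four right triangles.
Each triangle has legs 14/ 2 = 7 and 16/2 = 8, so each has area (1/2)*7*8 = 28.
Four such triangles give total area = (d1 * d2) / 2 = 112.

112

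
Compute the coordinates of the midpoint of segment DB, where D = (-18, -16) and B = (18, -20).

The midpoint is the average of the coordinates:
x: (-18 + 18)/2 = 0
y: (-16 + -20)/2 = -18
Midpoint = (0, -18)

(0, -18)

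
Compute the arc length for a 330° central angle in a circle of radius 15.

Arc length = 2π(15)(11/12) = 55*pi/2

55*pi/2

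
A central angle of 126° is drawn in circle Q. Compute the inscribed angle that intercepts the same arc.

Inscribed angle = 126° / 2 = 63° (inscribed angle theorem).

63°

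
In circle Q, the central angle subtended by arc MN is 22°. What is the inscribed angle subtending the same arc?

Inscribed angle = 22° / 2 = 11° (inscribed angle theorem).

11°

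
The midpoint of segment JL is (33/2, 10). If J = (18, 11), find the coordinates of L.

Using the midpoint formula: M = ((x1 + x2)/2, (y1 + y2)/2)
We know M = (33/2, 10) and J = (18, 11)
For x: 33/2 = (18 + x2)/2, so x2 = 2*33/2 - 18 = 15
For y: 10 = (11 + y2)/2, so y2 = 2*10 - 11 = 9
L = (15, 9)

(15, 9)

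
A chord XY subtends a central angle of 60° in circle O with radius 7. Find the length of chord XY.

Drop a perpendicular from the center to the chord, bisecting both the chord and the central angle.
Each half-chord = r sin(θ/2) = 7 sin(30°).
The full chord = 2 × 7 × sin(30°) = 7.

7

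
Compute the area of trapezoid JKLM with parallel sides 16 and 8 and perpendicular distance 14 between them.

A trapezoid's area equals the midsegment times the height.
The midsegment is (16 + 8) / 2 = 12.
Area = 12 * 14 = 168.

168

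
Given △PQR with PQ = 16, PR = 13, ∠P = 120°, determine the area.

Area = (1/2) * PQ * PR * sin(P)
Area = (1/2) * 16 * 13 * sin(120°)
Area = (1/2) * 16 * 13 * sqrt(3)/2
Area = 52*sqrt(3)

52*sqrt(3)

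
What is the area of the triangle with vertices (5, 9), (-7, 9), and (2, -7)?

Using the Shoelace formula for a triangle:
Area = (1/2)|x0(y1 - y2) + x1(y2 - y0) + x2(y0 - y1)|
Area = (1/2)|5(9 - -7) + -7(-7 - 9) + 2(9 - 9)|
Area = (1/2)|80 + 112 + 0|
Area = (1/2)|192|
Area = (1/2)(192)
Area = 96

96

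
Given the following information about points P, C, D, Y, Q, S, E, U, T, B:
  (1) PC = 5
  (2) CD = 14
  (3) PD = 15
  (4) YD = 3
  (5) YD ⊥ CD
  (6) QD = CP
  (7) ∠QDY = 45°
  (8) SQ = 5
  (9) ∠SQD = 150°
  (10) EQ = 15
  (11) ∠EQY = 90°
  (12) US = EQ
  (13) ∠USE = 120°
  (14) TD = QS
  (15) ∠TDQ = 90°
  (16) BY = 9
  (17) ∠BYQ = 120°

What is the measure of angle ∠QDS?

From the given relations: QD = CP = 5.
Step 1: By the law of cosines on triangle DQS: DS² = 5² + 5² − 2·5·5·cos(150°) = 93.3, so DS ≈ 9.66.
Step 2: By the inverse law of cosines on triangle QDS: cos(∠QDS) = (5² + 9.66² − 5²) / (2·5·9.66) = 93.3/96.59 = 0.9659, so ∠QDS = 15°.

Therefore, the measure of angle ∠QDS = 15°.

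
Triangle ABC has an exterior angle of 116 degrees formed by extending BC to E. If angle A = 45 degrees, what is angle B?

angle B = 116 - 45 = 71 degrees (exterior angle theorem).

71 degrees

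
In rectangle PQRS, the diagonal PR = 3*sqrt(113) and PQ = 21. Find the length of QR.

The diagonal of a rectangle forms a right triangle with the two sides.
Rearranging the Pythagorean theorem: missing side = sqrt(d^2 - known^2).
= sqrt(1017 - 441) = sqrt(576) = 24.

24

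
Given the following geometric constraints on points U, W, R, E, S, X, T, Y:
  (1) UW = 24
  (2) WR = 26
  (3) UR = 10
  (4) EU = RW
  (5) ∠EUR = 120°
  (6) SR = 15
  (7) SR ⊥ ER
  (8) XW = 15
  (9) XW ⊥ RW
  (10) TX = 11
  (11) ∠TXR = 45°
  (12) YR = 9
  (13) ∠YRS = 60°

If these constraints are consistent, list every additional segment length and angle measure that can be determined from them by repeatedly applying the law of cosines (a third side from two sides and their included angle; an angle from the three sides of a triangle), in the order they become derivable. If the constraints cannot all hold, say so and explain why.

The constraints are consistent. Derivable facts, in order:
After 1 step:
- RE ≈ 32.19
- RX ≈ 30.02
- SY = 3·√19
- ∠RUW = 90°
- ∠RWU = 22.62°
- ∠URW = 67.38°
After 2 steps:
- ES ≈ 35.51
- RT ≈ 23.56
- ∠ERU = 44.39°
- ∠REU = 15.61°
- ∠RSY = 36.59°
- ∠RXW = 60.02°
- ∠RYS = 83.41°
- ∠WRX = 29.98°
After 3 steps:
- ∠ESR = 65.01°
- ∠RES = 24.99°
- ∠RTX = 115.72°
- ∠TRX = 19.28°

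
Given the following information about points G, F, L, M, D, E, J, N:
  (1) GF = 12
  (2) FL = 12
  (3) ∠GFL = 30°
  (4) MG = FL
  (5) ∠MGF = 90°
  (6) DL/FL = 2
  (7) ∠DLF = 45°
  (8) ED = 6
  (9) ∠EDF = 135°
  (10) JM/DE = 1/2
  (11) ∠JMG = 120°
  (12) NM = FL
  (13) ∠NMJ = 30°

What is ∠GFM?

From the given relations: MG = FL = 12.
Step 1: By the law of cosines on triangle FGM: FM² = 12² + 12² − 2·12·12·cos(90°) = 288, so FM = 12·√2.
Step 2: By the inverse law of cosines on triangle GFM: cos(∠GFM) = (12² + (12·√2)² − 12²) / (2·12·12·√2) = 288/407.29 = 0.7071, so ∠GFM = 45°.

Therefore, the measure of angle ∠GFM = 45°.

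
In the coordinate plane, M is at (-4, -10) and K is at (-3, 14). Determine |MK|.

d = sqrt((1)^2 + (24)^2) = sqrt(577)

sqrt(577)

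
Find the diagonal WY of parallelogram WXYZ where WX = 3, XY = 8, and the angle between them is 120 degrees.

Using the law of cosines:
d^2 = 3^2 + 8^2 - 2(3)(8)cos(120 degrees)
d^2 = 9 + 64 - 48*-1/2
d^2 = 97
d = sqrt(97)

sqrt(97)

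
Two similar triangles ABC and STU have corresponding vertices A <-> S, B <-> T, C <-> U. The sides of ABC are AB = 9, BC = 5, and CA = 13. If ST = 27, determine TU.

k = 27/9 = 3. TU = 3 * 5 = 15.

15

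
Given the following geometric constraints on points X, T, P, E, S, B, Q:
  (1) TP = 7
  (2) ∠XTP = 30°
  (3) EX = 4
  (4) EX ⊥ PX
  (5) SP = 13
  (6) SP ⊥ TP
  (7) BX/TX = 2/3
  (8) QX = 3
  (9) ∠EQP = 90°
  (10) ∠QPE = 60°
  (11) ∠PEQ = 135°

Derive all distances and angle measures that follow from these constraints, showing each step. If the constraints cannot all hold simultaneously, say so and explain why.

These constraints are not satisfiable: (9), (10) and (11) are the three interior angles of triangle EQP, which must sum to 180°, but 90° + 60° + 135° = 285°. No planar figure meets all of them, so nothing further can be derived.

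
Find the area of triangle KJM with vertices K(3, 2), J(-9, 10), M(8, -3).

The Shoelace formula computes the area from vertex coordinates by summing cross products.
For vertices (3,2), (-9,10), (8,-3):
Signed sum = 3*10 - -9*2 + -9*-3 - 8*10 + 8*2 - 3*-3
= 48 + -53 + 25 = 20
Area = (1/2)|20| = 10.

10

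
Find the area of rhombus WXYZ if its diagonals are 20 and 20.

Area = (20 * 20) / 2 = 400 / 2 = 200

200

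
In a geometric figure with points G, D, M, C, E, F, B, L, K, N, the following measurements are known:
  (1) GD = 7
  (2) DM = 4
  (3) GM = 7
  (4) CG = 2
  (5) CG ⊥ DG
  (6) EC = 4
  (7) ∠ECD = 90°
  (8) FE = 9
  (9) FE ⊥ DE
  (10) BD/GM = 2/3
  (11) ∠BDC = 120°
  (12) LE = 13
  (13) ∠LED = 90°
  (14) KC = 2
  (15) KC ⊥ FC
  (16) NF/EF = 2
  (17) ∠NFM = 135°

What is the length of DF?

Step 1: By the law of cosines on triangle CGD: CD² = 2² + 7² − 2·2·7·cos(90°) = 53, so CD = √53.
Step 2: By the law of cosines on triangle ECD: ED² = 4² + √53² − 2·4·√53·cos(90°) = 69, so ED = √69.
Step 3: By the law of cosines on triangle DEF: DF² = √69² + 9² − 2·√69·9·cos(90°) = 150, so DF = 5·√6.

Therefore, the length of DF = 5·√6.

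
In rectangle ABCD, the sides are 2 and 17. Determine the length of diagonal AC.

d = sqrt(2^2 + 17^2) = sqrt(293)

sqrt(293)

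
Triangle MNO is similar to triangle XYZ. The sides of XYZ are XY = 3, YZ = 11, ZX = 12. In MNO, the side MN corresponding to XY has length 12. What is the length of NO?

Similar triangles have proportional sides. Setting up the proportion:
MN / XY = NO / YZ
12 / 3 = NO / 11
NO = 11 * 12 / 3 = 44.

44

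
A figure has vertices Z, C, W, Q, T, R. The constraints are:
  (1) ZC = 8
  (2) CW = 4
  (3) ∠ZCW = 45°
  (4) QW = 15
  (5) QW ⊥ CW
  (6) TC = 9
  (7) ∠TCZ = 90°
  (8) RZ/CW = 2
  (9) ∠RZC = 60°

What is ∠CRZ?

From the given relations: RZ = 2·CW = 2·4 = 8.
Step 1: By the law of cosines on triangle RZC: RC² = 8² + 8² − 2·8·8·cos(60°) = 64, so RC = 8.
Step 2: By the inverse law of cosines on triangle CRZ: cos(∠CRZ) = (8² + 8² − 8²) / (2·8·8) = 64/128 = 0.5, so ∠CRZ = 60°.

Therefore, the measure of angle ∠CRZ = 60°.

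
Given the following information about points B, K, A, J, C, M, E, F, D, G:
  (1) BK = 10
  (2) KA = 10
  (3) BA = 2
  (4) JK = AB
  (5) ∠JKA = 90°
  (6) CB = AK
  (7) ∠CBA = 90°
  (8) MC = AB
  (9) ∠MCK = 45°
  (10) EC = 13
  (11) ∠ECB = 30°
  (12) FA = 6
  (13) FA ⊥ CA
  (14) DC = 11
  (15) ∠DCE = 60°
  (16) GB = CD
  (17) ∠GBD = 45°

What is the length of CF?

From the given relations: CB = AK = 10.
Step 1: By the law of cosines on triangle CBA: CA² = 10² + 2² − 2·10·2·cos(90°) = 104, so CA = 2·√26.
Step 2: By the law of cosines on triangle CAF: CF² = (2·√26)² + 6² − 2·2·√26·6·cos(90°) = 140, so CF = 2·√35.

Therefore, the length of CF = 2·√35.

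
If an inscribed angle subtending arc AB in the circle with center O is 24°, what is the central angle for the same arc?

By the inscribed angle theorem, the central angle is twice the inscribed angle.
Central angle = 2 × 24° = 48°

48°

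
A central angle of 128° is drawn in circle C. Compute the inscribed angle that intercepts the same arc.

Inscribed angle = 128° / 2 = 64° (inscribed angle theorem).

64°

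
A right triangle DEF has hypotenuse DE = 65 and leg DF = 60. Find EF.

By the Pythagorean theorem: EF^2 = DE^2 - DF^2
EF^2 = 65^2 - 60^2 = 4225 - 3600 = 625
EF = sqrt(625) = 25

25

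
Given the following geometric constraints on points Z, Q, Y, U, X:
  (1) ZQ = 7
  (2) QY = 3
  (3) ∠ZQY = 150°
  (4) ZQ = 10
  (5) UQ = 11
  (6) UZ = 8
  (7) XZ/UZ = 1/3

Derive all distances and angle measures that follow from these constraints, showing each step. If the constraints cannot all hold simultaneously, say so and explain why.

These constraints are not satisfiable: (1) ZQ = 7 and (4) ZQ = 10 assign two different lengths to the same segment. No planar figure meets all of them, so nothing further can be derived.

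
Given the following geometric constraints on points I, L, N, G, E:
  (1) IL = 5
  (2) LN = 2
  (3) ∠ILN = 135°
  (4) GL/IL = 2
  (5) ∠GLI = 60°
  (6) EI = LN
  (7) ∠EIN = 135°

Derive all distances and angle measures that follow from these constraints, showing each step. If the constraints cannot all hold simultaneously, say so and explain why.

The constraints are consistent.

From the given relations:
  GL = 2·IL = 2·5 = 10
  EI = LN = 2

Step 1: From IL = 5, LN = 2, and ∠ILN = 135°, by the law of cosines:
  IN² = IL² + LN² - 2·IL·LN·cos(135°) = 25 + 4 + 14.14 = 43.14
  IN ≈ 6.57

Step 2: From IL = 5, LG = 10, and ∠ILG = 60°, by the law of cosines:
  IG² = IL² + LG² - 2·IL·LG·cos(60°) = 25 + 100 - 50 = 75
  IG = 5·√3

Step 3: From NI = 6.57, IE = 2, and ∠NIE = 135°, by the law of cosines:
  NE² = NI² + IE² - 2·NI·IE·cos(135°) = 43.14 + 4 + 18.58 = 65.72
  NE ≈ 8.11

Step 4: From IG = 5·√3, IL = 5, GL = 10, by the inverse law of cosines:
  cos(∠GIL) = (IG² + IL² - GL²) / (2·IG·IL)
  ∠GIL = 90°

Step 5: From IL = 5, IN = 6.57, LN = 2, by the inverse law of cosines:
  cos(∠LIN) = (IL² + IN² - LN²) / (2·IL·IN)
  ∠LIN = 12.43°

Step 6: From NI = 6.57, NL = 2, IL = 5, by the inverse law of cosines:
  cos(∠INL) = (NI² + NL² - IL²) / (2·NI·NL)
  ∠INL = 32.57°

Step 7: From GI = 5·√3, GL = 10, IL = 5, by the inverse law of cosines:
  cos(∠IGL) = (GI² + GL² - IL²) / (2·GI·GL)
  ∠IGL = 30°

Step 8: From NE = 8.11, NI = 6.57, EI = 2, by the inverse law of cosines:
  cos(∠ENI) = (NE² + NI² - EI²) / (2·NE·NI)
  ∠ENI = 10.05°

Step 9: From EI = 2, EN = 8.11, IN = 6.57, by the inverse law of cosines:
  cos(∠IEN) = (EI² + EN² - IN²) / (2·EI·EN)
  ∠IEN = 34.95°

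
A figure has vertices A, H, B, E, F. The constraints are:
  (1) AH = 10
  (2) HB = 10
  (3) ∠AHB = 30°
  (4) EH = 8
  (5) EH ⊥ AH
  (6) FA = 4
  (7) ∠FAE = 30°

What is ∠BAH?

Step 1: By the law of cosines on triangle AHB: AB² = 10² + 10² − 2·10·10·cos(30°) = 26.79, so AB ≈ 5.18.
Step 2: By the inverse law of cosines on triangle BAH: cos(∠BAH) = (5.18² + 10² − 10²) / (2·5.18·10) = 26.79/103.53 = 0.2588, so ∠BAH = 75°.

Therefore, the measure of angle ∠BAH = 75°.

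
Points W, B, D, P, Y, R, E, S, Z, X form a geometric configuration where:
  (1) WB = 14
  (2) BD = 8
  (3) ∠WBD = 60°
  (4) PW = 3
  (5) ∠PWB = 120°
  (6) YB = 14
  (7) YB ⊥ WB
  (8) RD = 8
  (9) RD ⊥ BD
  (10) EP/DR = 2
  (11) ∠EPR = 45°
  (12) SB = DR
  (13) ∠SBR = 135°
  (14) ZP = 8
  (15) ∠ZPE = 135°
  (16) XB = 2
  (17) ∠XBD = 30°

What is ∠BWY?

Step 1: By the law of cosines on triangle WBY: WY² = 14² + 14² − 2·14·14·cos(90°) = 392, so WY = 14·√2.
Step 2: By the inverse law of cosines on triangle BWY: cos(∠BWY) = (14² + (14·√2)² − 14²) / (2·14·14·√2) = 392/554.37 = 0.7071, so ∠BWY = 45°.

Therefore, the measure of angle ∠BWY = 45°.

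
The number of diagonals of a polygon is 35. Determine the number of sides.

Using d = n(n - 3)/2, we solve 35 = n(n - 3)/2.
So n(n - 3) = 70.
Testing n = 10: 10 * 7 = 70 = 70. Correct.
The polygon has 10 sides.

10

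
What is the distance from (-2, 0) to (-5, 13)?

The horizontal distance is |-5 - -2| = 3 and the vertical distance is |13 - 0| = 13.
By the Pythagorean theorem, d = sqrt(3^2 + 13^2) = sqrt(178).

sqrt(178)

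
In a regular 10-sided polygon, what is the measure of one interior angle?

Each interior angle of a regular n-gon is (n - 2) * 180 / n.
For n = 10: (10 - 2) * 180 / 10 = 1440/10 = 144 degrees.

144 degrees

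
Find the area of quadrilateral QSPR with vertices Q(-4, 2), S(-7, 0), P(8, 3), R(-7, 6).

Using the Shoelace formula for a quadrilateral (vertices in order):
Area = (1/2)|sum of (x_i * y_(i+1) - x_(i+1) * y_i)|
Terms: (-4*0 - -7*2) = 14, (-7*3 - 8*0) = -21, (8*6 - -7*3) = 69, (-7*2 - -4*6) = 10
Sum = 72
Area = (1/2)(72) = 36

36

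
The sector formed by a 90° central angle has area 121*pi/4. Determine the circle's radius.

The sector covers 90°/360° = 1/4 of the full circle.
Full circle area = 121*pi/4 / 1/4 = 121*pi.
Since full area = πr², we get r² = 121*pi/π = 121, so r = 11.

11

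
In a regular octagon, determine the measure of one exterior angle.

Each exterior angle of a regular n-gon is 360 / n.
For n = 8: 360 / 8 = 45 degrees.

45 degrees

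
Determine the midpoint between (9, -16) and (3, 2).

M = ((x₁ + x₂)/2, (y₁ + y₂)/2)
= ((9 + 3)/2, (-16 + 2)/2)
= (12/2, -14/2) = (6, -7)

(6, -7)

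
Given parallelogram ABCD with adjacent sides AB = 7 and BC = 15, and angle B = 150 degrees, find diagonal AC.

The diagonal of a parallelogram can be found by treating two adjacent sides and the diagonal as a triangle.
Applying the law of cosines with sides 7, 15 and included angle 150°:
d^2 = 49 + 225 - 210*cos(150°) = 105*sqrt(3) + 274
d = sqrt(105*sqrt(3) + 274)

sqrt(105*sqrt(3) + 274)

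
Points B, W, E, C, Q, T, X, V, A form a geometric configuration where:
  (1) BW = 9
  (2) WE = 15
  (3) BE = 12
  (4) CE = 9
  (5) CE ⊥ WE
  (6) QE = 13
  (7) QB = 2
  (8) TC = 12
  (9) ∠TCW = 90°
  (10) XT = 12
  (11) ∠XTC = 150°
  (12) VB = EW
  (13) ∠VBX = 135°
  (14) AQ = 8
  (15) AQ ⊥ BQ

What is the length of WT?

Step 1: By the law of cosines on triangle CEW: CW² = 9² + 15² − 2·9·15·cos(90°) = 306, so CW = 3·√34.
Step 2: By the law of cosines on triangle WCT: WT² = (3·√34)² + 12² − 2·3·√34·12·cos(90°) = 450, so WT = 15·√2.

Therefore, the length of WT = 15·√2.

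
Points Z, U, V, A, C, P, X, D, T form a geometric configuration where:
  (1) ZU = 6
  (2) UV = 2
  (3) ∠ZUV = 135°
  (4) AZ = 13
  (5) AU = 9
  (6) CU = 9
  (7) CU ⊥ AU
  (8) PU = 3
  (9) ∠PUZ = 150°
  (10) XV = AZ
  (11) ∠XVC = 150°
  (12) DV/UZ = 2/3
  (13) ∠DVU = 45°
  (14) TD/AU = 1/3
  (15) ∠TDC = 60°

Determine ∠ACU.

Step 1: By the law of cosines on triangle CUA: CA² = 9² + 9² − 2·9·9·cos(90°) = 162, so CA = 9·√2.
Step 2: By the inverse law of cosines on triangle ACU: cos(∠ACU) = ((9·√2)² + 9² − 9²) / (2·9·√2·9) = 162/229.1 = 0.7071, so ∠ACU = 45°.

Therefore, the measure of angle ∠ACU = 45°.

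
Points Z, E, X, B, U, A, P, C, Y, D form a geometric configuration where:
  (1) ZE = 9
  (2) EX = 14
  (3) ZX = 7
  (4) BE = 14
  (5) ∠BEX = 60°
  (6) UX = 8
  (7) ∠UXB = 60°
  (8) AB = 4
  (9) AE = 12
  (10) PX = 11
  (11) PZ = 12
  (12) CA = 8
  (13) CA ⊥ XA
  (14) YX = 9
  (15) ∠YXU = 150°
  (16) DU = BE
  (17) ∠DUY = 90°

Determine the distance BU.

Step 1: By the law of cosines on triangle BEX: BX² = 14² + 14² − 2·14·14·cos(60°) = 196, so BX = 14.
Step 2: By the law of cosines on triangle BXU: BU² = 14² + 8² − 2·14·8·cos(60°) = 148, so BU = 2·√37.

Therefore, the length of BU = 2·√37.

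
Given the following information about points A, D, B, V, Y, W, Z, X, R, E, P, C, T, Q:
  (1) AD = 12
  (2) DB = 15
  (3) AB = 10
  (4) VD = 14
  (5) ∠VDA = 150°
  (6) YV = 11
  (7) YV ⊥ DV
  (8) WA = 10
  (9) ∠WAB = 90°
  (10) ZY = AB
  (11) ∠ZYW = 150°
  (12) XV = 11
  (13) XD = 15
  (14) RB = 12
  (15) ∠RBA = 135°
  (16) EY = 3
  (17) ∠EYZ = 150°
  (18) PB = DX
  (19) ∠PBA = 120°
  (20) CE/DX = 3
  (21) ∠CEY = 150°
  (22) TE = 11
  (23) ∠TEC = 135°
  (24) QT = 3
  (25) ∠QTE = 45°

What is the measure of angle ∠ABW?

Step 1: By the law of cosines on triangle BAW: BW² = 10² + 10² − 2·10·10·cos(90°) = 200, so BW = 10·√2.
Step 2: By the inverse law of cosines on triangle ABW: cos(∠ABW) = (10² + (10·√2)² − 10²) / (2·10·10·√2) = 200/282.84 = 0.7071, so ∠ABW = 45°.

Therefore, the measure of angle ∠ABW = 45°.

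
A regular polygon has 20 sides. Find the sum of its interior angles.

The sum of interior angles of an n-sided polygon is (n - 2) * 180.
For n = 20: (20 - 2) * 180 = 18 * 180 = 3240 degrees.

3240 degrees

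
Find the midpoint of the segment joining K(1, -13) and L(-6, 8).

The midpoint is the point halfway along the segment.
Move half the horizontal distance: 1 + (-6 - 1)/2 = 1 + -7/2 = -5/2
Move half the vertical distance: -13 + (8 - -13)/2 = -13 + 21/2 = -5/2
Midpoint = (-5/2, -5/2)

(-5/2, -5/2)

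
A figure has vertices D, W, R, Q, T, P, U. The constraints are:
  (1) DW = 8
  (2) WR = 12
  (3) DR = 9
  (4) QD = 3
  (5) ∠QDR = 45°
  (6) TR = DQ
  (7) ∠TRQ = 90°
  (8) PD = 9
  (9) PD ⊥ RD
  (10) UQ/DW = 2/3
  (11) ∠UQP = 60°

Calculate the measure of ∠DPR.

Step 1: By the law of cosines on triangle PDR: PR² = 9² + 9² − 2·9·9·cos(90°) = 162, so PR = 9·√2.
Step 2: By the inverse law of cosines on triangle DPR: cos(∠DPR) = (9² + (9·√2)² − 9²) / (2·9·9·√2) = 162/229.1 = 0.7071, so ∠DPR = 45°.

Therefore, the measure of angle ∠DPR = 45°.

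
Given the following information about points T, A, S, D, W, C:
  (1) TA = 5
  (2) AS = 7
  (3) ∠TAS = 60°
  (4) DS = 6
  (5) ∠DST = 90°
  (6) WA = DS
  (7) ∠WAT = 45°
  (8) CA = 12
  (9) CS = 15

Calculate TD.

Step 1: By the law of cosines on triangle SAT: ST² = 7² + 5² − 2·7·5·cos(60°) = 39, so ST = √39.
Step 2: By the law of cosines on triangle TSD: TD² = √39² + 6² − 2·√39·6·cos(90°) = 75, so TD = 5·√3.

Therefore, the length of TD = 5·√3.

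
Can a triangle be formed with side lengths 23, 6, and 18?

Sort the sides: 6, 18, 23.
It suffices to check that the sum of the two smallest exceeds the largest:
6 + 18 = 24 > 23. ✓
Yes, a valid triangle can be formed.

Yes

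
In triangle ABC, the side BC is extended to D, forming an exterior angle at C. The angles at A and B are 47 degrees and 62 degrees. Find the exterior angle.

The interior angle at C is 180 - 47 - 62 = 71 degrees.
The exterior angle and interior angle at C are supplementary:
Exterior angle = 180 - 71 = 109 degrees.

109 degrees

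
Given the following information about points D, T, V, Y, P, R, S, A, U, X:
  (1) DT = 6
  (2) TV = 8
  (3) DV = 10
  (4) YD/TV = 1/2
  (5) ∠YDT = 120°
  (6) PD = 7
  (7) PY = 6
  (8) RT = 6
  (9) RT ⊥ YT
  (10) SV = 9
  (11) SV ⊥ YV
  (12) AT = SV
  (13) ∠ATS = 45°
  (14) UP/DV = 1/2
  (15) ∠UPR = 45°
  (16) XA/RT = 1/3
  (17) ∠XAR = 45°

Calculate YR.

From the given relations: YD = 1/2·TV = 1/2·8 = 4.
Step 1: By the law of cosines on triangle YDT: YT² = 4² + 6² − 2·4·6·cos(120°) = 76, so YT = 2·√19.
Step 2: By the law of cosines on triangle YTR: YR² = (2·√19)² + 6² − 2·2·√19·6·cos(90°) = 112, so YR = 4·√7.

Therefore, the length of YR = 4·√7.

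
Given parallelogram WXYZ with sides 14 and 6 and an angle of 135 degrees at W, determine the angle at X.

Consecutive angles are supplementary: angle X = 180 - 135 = 45 degrees.

45 degrees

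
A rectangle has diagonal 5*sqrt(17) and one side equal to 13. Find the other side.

Using the Pythagorean theorem: d^2 = a^2 + b^2
b^2 = d^2 - a^2
b^2 = 425 - 169
b^2 = 256
b = sqrt(256) = 16

16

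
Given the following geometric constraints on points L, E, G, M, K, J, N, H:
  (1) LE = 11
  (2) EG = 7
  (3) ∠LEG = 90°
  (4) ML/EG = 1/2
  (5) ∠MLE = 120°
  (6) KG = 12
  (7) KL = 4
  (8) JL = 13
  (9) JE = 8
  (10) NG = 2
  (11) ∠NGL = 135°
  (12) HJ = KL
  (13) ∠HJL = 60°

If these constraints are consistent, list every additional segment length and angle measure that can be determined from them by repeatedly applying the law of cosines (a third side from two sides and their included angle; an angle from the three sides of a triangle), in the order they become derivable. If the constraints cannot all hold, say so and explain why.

The constraints are consistent. Derivable facts, in order:
After 1 step:
- EM ≈ 13.11
- LG = √170
- LH = √133
- ∠EJL = 57.42°
- ∠ELJ = 37.79°
- ∠JEL = 84.78°
After 2 steps:
- LN ≈ 14.52
- ∠EGL = 57.53°
- ∠ELG = 32.47°
- ∠EML = 46.63°
- ∠GKL = 95.98°
- ∠GLK = 66.26°
- ∠HLJ = 17.48°
- ∠JHL = 102.52°
- ∠KGL = 17.77°
- ∠LEM = 13.37°
After 3 steps:
- ∠GLN = 5.59°
- ∠GNL = 39.41°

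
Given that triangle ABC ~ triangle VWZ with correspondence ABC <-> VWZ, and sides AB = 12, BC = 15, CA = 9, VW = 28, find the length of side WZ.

Since the triangles are similar, the ratio of corresponding sides is constant.
Scale factor k = VW / AB = 28 / 12 = 7/3
WZ = k * BC = 7/3 * 15 = 35

35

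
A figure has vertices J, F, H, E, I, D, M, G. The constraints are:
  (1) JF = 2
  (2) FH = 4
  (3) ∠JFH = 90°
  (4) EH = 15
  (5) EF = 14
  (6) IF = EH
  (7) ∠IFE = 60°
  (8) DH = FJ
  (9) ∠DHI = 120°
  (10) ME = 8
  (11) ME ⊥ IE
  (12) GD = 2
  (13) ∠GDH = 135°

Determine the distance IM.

From the given relations: IF = EH = 15.
Step 1: By the law of cosines on triangle EFI: EI² = 14² + 15² − 2·14·15·cos(60°) = 211, so EI ≈ 14.53.
Step 2: By the law of cosines on triangle IEM: IM² = 14.53² + 8² − 2·14.53·8·cos(90°) = 275, so IM = 5·√11.

Therefore, the length of IM = 5·√11.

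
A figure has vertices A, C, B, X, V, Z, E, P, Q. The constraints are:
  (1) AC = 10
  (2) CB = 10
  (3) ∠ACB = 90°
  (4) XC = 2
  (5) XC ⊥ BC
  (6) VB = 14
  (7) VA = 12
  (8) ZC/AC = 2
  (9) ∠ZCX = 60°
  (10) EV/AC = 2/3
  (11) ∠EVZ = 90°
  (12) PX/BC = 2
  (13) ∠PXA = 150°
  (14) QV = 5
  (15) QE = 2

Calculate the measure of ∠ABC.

Step 1: By the law of cosines on triangle BCA: BA² = 10² + 10² − 2·10·10·cos(90°) = 200, so BA = 10·√2.
Step 2: By the inverse law of cosines on triangle ABC: cos(∠ABC) = ((10·√2)² + 10² − 10²) / (2·10·√2·10) = 200/282.84 = 0.7071, so ∠ABC = 45°.

Therefore, the measure of angle ∠ABC = 45°.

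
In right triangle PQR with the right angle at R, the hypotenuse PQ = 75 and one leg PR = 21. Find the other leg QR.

Rearranging the Pythagorean theorem to solve for the unknown leg:
leg^2 = hypotenuse^2 - known_leg^2 = 5625 - 441 = 5184
leg = sqrt(5184) = 72.

72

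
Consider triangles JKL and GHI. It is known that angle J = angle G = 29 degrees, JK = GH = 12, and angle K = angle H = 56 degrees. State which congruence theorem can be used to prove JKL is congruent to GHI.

The given information provides:
angle J = angle G = 29 degrees, JK = GH = 12, and angle K = angle H = 56 degrees
This matches the ASA congruence theorem.
Two pairs of corresponding angles and the included side are equal (Angle-Side-Angle).

ASA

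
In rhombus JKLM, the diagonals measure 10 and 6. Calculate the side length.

The diagonals of a rhombus bisect each other at right angles.
Half-diagonals: 10/2 = 5 and 6/2 = 3
side = sqrt(5^2 + 3^2)
side = sqrt(25 + 9)
side = sqrt(34)

sqrt(34)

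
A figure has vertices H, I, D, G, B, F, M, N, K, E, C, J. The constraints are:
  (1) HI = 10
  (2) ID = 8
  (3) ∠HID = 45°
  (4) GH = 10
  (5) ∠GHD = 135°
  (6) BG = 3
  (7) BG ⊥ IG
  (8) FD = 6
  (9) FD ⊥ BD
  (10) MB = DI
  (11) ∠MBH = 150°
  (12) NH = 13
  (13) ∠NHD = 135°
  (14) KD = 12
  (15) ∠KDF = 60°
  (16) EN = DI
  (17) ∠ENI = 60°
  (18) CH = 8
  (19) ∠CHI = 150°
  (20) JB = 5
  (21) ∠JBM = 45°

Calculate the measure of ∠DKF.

Step 1: By the law of cosines on triangle KDF: KF² = 12² + 6² − 2·12·6·cos(60°) = 108, so KF = 6·√3.
Step 2: By the inverse law of cosines on triangle DKF: cos(∠DKF) = (12² + (6·√3)² − 6²) / (2·12·6·√3) = 216/249.42 = 0.866, so ∠DKF = 30°.

Therefore, the measure of angle ∠DKF = 30°.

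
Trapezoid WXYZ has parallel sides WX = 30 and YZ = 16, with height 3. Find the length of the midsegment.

The midsegment of a trapezoid = (base1 + base2) / 2
midsegment = (30 + 16) / 2
midsegment = 46 / 2
midsegment = 23

23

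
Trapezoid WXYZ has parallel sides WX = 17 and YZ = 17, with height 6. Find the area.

Area of a trapezoid = (base1 + base2) * height / 2
Area = (17 + 17) * 6 / 2
Area = 34 * 6 / 2
Area = 204 / 2
Area = 102

102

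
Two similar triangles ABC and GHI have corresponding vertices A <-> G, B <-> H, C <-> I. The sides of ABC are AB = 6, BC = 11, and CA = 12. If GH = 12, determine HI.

Similar triangles have proportional sides. Setting up the proportion:
GH / AB = HI / BC
12 / 6 = HI / 11
HI = 11 * 12 / 6 = 22.

22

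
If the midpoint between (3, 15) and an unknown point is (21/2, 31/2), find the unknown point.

Using the midpoint formula: M = ((x1 + x2)/2, (y1 + y2)/2)
We know M = (21/2, 31/2) and L = (3, 15)
For x: 21/2 = (3 + x2)/2, so x2 = 2*21/2 - 3 = 18
For y: 31/2 = (15 + y2)/2, so y2 = 2*31/2 - 15 = 16
M = (18, 16)

(18, 16)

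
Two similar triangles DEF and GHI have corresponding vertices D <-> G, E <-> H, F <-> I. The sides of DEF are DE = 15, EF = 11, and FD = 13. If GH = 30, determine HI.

Similar triangles have proportional sides. Setting up the proportion:
GH / DE = HI / EF
30 / 15 = HI / 11
HI = 11 * 30 / 15 = 22.

22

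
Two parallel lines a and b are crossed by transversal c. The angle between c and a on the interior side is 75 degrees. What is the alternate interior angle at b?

Alternate interior angles formed by parallel lines and a transversal are equal.
The given angle is 75 degrees.
The alternate interior angle = 75 degrees.

75 degrees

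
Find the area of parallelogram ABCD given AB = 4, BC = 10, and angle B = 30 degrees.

The area of a parallelogram equals the product of two adjacent sides times the sine of the included angle.
This is because the height equals 10 * sin(30°) = 5.
Area = 4 * 5 = 20

20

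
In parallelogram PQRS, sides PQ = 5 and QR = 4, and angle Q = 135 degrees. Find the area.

Area = 5 * 4 * sin(135°) = 20 * sqrt(2)/2 = 10*sqrt(2)

10*sqrt(2)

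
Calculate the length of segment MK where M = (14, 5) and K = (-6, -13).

d = sqrt((-20)^2 + (-18)^2) = sqrt(724) = 2*sqrt(181)

2*sqrt(181)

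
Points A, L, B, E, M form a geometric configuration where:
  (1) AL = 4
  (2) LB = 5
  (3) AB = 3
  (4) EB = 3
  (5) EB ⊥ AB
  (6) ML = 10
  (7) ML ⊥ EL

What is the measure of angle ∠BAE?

Step 1: By the law of cosines on triangle ABE: AE² = 3² + 3² − 2·3·3·cos(90°) = 18, so AE = 3·√2.
Step 2: By the inverse law of cosines on triangle BAE: cos(∠BAE) = (3² + (3·√2)² − 3²) / (2·3·3·√2) = 18/25.46 = 0.7071, so ∠BAE = 45°.

Therefore, the measure of angle ∠BAE = 45°.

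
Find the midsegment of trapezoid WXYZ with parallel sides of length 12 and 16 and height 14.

The midsegment of a trapezoid = (base1 + base2) / 2
midsegment = (12 + 16) / 2
midsegment = 28 / 2
midsegment = 14

14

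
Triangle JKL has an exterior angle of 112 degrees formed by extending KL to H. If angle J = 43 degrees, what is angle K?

angle K = 112 - 43 = 69 degrees (exterior angle theorem).

69 degrees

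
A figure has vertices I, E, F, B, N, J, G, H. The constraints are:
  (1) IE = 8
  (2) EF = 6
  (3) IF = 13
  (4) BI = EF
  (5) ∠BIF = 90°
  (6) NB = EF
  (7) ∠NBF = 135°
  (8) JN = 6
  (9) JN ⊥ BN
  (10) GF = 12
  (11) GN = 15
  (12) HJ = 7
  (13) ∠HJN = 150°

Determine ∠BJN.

From the given relations: NB = EF = 6.
Step 1: By the law of cosines on triangle JNB: JB² = 6² + 6² − 2·6·6·cos(90°) = 72, so JB = 6·√2.
Step 2: By the inverse law of cosines on triangle BJN: cos(∠BJN) = ((6·√2)² + 6² − 6²) / (2·6·√2·6) = 72/101.82 = 0.7071, so ∠BJN = 45°.

Therefore, the measure of angle ∠BJN = 45°.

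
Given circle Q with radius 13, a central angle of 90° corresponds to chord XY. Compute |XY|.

Drop a perpendicular from the center to the chord, bisecting both the chord and the central angle.
Each half-chord = r sin(θ/2) = 13 sin(45°).
The full chord = 2 × 13 × sin(45°) = 13*sqrt(2).

13*sqrt(2)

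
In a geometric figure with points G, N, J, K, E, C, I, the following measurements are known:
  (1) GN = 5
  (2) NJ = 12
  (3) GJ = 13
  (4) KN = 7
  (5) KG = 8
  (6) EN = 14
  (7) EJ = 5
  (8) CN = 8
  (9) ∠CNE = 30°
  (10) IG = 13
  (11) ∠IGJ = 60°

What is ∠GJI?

Step 1: By the law of cosines on triangle JGI: JI² = 13² + 13² − 2·13·13·cos(60°) = 169, so JI = 13.
Step 2: By the inverse law of cosines on triangle GJI: cos(∠GJI) = (13² + 13² − 13²) / (2·13·13) = 169/338 = 0.5, so ∠GJI = 60°.

Therefore, the measure of angle ∠GJI = 60°.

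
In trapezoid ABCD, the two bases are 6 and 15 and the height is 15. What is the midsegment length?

The midsegment of a trapezoid = (base1 + base2) / 2
midsegment = (6 + 15) / 2
midsegment = 21 / 2
midsegment = 21/2

21/2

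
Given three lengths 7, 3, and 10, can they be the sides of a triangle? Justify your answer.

Check the triangle inequality: 7 + 3 = 10 ≤ 10.
Since the sum of two sides does not exceed the third, no triangle can be formed.

No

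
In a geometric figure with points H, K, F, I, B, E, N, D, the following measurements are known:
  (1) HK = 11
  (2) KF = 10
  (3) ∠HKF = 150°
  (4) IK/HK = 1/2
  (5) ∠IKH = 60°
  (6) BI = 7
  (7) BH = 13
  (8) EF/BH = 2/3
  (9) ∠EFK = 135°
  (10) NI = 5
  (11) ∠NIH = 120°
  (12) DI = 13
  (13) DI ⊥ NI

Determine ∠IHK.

From the given relations: IK = 1/2·HK = 1/2·11 ≈ 5.5.
Step 1: By the law of cosines on triangle HKI: HI² = 11² + 5.5² − 2·11·5.5·cos(60°) = 90.75, so HI ≈ 9.53.
Step 2: By the inverse law of cosines on triangle IHK: cos(∠IHK) = (9.53² + 11² − 5.5²) / (2·9.53·11) = 181.5/209.58 = 0.866, so ∠IHK = 30°.

Therefore, the measure of angle ∠IHK = 30°.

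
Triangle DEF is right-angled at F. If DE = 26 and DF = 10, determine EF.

Rearranging the Pythagorean theorem to solve for the unknown leg:
leg^2 = hypotenuse^2 - known_leg^2 = 676 - 100 = 576
leg = sqrt(576) = 24.

24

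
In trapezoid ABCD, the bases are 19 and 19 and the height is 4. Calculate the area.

A trapezoid's area equals the midsegment times the height.
The midsegment is (19 + 19) / 2 = 19.
Area = 19 * 4 = 76.

76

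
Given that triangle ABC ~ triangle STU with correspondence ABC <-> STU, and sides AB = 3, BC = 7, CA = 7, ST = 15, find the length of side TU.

k = 15/3 = 5. TU = 5 * 7 = 35.

35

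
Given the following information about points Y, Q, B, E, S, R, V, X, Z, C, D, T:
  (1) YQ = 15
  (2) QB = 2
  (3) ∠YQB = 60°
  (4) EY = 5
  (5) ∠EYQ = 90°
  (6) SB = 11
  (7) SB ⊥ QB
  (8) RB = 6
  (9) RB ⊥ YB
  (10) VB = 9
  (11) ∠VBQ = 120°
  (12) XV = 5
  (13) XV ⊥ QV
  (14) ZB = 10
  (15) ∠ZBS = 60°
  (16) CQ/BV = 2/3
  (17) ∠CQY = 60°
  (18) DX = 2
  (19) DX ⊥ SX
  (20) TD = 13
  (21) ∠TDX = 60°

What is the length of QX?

Step 1: By the law of cosines on triangle VBQ: VQ² = 9² + 2² − 2·9·2·cos(120°) = 103, so VQ = √103.
Step 2: By the law of cosines on triangle QVX: QX² = √103² + 5² − 2·√103·5·cos(90°) = 128, so QX = 8·√2.

Therefore, the length of QX = 8·√2.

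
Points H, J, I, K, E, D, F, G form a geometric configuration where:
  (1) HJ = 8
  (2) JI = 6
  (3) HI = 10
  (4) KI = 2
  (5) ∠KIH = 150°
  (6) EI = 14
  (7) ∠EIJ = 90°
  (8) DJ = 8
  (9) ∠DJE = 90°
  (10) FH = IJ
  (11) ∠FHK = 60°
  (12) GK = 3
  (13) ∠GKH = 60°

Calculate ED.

Step 1: By the law of cosines on triangle EIJ: EJ² = 14² + 6² − 2·14·6·cos(90°) = 232, so EJ = 2·√58.
Step 2: By the law of cosines on triangle EJD: ED² = (2·√58)² + 8² − 2·2·√58·8·cos(90°) = 296, so ED = 2·√74.

Therefore, the length of ED = 2·√74.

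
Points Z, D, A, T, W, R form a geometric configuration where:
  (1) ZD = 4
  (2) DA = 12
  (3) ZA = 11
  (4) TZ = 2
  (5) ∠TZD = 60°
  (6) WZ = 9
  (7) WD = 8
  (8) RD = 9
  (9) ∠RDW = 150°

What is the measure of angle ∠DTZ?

Step 1: By the law of cosines on triangle TZD: TD² = 2² + 4² − 2·2·4·cos(60°) = 12, so TD = 2·√3.
Step 2: By the inverse law of cosines on triangle DTZ: cos(∠DTZ) = ((2·√3)² + 2² − 4²) / (2·2·√3·2) = 0/13.86 = 0, so ∠DTZ = 90°.

Therefore, the measure of angle ∠DTZ = 90°.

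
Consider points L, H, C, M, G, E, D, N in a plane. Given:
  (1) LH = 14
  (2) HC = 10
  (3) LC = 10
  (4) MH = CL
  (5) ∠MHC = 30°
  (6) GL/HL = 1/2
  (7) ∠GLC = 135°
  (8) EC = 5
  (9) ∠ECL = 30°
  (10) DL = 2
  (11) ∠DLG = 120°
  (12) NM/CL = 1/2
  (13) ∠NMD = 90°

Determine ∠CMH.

From the given relations: MH = CL = 10.
Step 1: By the law of cosines on triangle MHC: MC² = 10² + 10² − 2·10·10·cos(30°) = 26.79, so MC ≈ 5.18.
Step 2: By the inverse law of cosines on triangle CMH: cos(∠CMH) = (5.18² + 10² − 10²) / (2·5.18·10) = 26.79/103.53 = 0.2588, so ∠CMH = 75°.

Therefore, the measure of angle ∠CMH = 75°.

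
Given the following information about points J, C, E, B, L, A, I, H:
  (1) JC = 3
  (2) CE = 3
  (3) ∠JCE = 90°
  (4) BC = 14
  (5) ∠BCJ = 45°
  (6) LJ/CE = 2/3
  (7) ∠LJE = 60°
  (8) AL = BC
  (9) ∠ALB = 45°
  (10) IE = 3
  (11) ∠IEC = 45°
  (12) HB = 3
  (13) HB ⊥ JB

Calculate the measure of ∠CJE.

Step 1: By the law of cosines on triangle JCE: JE² = 3² + 3² − 2·3·3·cos(90°) = 18, so JE = 3·√2.
Step 2: By the inverse law of cosines on triangle CJE: cos(∠CJE) = (3² + (3·√2)² − 3²) / (2·3·3·√2) = 18/25.46 = 0.7071, so ∠CJE = 45°.

Therefore, the measure of angle ∠CJE = 45°.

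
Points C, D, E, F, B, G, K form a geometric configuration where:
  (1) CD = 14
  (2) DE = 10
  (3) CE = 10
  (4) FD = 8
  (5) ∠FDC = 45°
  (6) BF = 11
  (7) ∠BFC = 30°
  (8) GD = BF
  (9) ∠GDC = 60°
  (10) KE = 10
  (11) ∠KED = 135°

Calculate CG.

From the given relations: GD = BF = 11.
Step 1: By the law of cosines on triangle CDG: CG² = 14² + 11² − 2·14·11·cos(60°) = 163, so CG = √163.

Therefore, the length of CG = √163.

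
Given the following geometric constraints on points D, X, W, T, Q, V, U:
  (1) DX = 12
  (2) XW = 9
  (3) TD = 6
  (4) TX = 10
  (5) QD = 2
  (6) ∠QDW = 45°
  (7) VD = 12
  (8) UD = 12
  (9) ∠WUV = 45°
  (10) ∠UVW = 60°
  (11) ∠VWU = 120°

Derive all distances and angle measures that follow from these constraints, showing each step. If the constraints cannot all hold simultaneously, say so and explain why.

These constraints are not satisfiable: (9), (10) and (11) are the three interior angles of triangle WUV, which must sum to 180°, but 45° + 60° + 120° = 225°. No planar figure meets all of them, so nothing further can be derived.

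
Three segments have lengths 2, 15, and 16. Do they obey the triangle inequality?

Sort the sides: 2, 15, 16.
It suffices to check that the sum of the two smallest exceeds the largest:
2 + 15 = 17 > 16. ✓
Yes, a valid triangle can be formed.

Yes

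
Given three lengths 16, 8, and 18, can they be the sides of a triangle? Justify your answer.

Yes.
The triangle inequality requires that the sum of any two sides exceeds the third.
Here 8 + 16 = 24 > 18, so the condition is met.

Yes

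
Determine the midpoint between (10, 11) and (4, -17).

M = ((x₁ + x₂)/2, (y₁ + y₂)/2)
= ((10 + 4)/2, (11 + -17)/2)
= (14/2, -6/2) = (7, -3)

(7, -3)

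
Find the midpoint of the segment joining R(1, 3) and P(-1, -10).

The midpoint is the average of the coordinates:
x: (1 + -1)/2 = 0
y: (3 + -10)/2 = -7/2
Midpoint = (0, -7/2)

(0, -7/2)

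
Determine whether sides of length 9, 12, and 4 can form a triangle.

Sort the sides: 4, 9, 12.
It suffices to check that the sum of the two smallest exceeds the largest:
4 + 9 = 13 > 12. ✓
Yes, a valid triangle can be formed.

Yes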